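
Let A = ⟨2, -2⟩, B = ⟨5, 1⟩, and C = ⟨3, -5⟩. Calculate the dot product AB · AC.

AB = B − A = (3, 3)
AC = C − A = (1, -3)
AB · AC = 3·1 + 3·(-3) = 3 - 9 = -6

-6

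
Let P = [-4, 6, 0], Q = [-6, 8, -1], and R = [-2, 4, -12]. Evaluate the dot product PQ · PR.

4

PQ = Q − P = (-2, 2, -1)
PR = R − P = (2, -2, -12)
PQ · PR = (-2)·2 + 2·(-2) + (-1)·(-12) = -4 - 4 + 12 = 4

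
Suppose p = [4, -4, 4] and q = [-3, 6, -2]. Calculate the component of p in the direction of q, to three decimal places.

-6.286

p · q = 4·(-3) + (-4)·6 + 4·(-2) = -12 - 24 - 8 = -44
|q| = √(9 + 36 + 4) = √49 ≈ 7.0000
comp_q p = -44 / √49 ≈ -6.286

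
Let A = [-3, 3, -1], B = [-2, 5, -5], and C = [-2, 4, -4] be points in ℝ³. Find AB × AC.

(-2, -1, -1)

AB = (1, 2, -4)
AC = (1, 1, -3)
i: 2·(-3) - (-4)·1 = -6 - (-4) = -2
j: (-4)·1 - 1·(-3) = -4 - (-3) = -1
k: 1·1 - 2·1 = 1 - 2 = -1
AB × AC = (-2, -1, -1)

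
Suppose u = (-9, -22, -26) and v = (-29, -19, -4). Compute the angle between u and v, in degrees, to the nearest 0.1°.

u · v = (-9)·(-29) + (-22)·(-19) + (-26)·(-4) = 261 + 418 + 104 = 783
|u|² = 81 + 484 + 676 = 1241,  |u| = √1241 ≈ 35.227830
|v|² = 841 + 361 + 16 = 1218,  |v| = √1218 ≈ 34.899857
cos θ = 783 / (35.227830 · 34.899857) ≈ 0.63687
θ = arccos(0.63687) ≈ 50.4°

50.4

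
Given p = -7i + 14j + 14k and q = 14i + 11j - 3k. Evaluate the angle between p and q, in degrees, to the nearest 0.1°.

p · q = (-7)·14 + 14·11 + 14·(-3) = -98 + 154 - 42 = 14
|p|² = 49 + 196 + 196 = 441,  |p| = √441 ≈ 21.000000
|q|² = 196 + 121 + 9 = 326,  |q| = √326 ≈ 18.055470
cos θ = 14 / (21.000000 · 18.055470) ≈ 0.03692
θ = arccos(0.03692) ≈ 87.9°

87.9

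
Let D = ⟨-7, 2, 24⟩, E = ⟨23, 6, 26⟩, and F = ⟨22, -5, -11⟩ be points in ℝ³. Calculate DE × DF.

DE = (30, 4, 2)
DF = (29, -7, -35)
i: 4·(-35) - 2·(-7) = -140 - (-14) = -126
j: 2·29 - 30·(-35) = 58 - (-1050) = 1108
k: 30·(-7) - 4·29 = -210 - 116 = -326
DE × DF = (-126, 1108, -326)

(-126, 1108, -326)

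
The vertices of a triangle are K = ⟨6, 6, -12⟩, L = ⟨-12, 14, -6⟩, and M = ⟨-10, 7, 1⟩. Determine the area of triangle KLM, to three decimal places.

KL = (-18, 8, 6),  KM = (-16, 1, 13)
i: 8·13 - 6·1 = 104 - 6 = 98
j: 6·(-16) - (-18)·13 = -96 - (-234) = 138
k: (-18)·1 - 8·(-16) = -18 - (-128) = 110
KL × KM = (98, 138, 110)
|KL × KM| = √40748 ≈ 201.8613
area = ½ · 201.8613 ≈ 100.931

100.931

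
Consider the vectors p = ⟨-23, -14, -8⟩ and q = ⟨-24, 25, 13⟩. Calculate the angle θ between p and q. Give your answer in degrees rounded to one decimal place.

84.6

p · q = (-23)·(-24) + (-14)·25 + (-8)·13 = 552 - 350 - 104 = 98
|p|² = 529 + 196 + 64 = 789,  |p| = √789 ≈ 28.089144
|q|² = 576 + 625 + 169 = 1370,  |q| = √1370 ≈ 37.013511
cos θ = 98 / (28.089144 · 37.013511) ≈ 0.09426
θ = arccos(0.09426) ≈ 84.6°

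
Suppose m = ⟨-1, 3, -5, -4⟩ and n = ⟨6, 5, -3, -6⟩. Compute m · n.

m · n = (-1)·6 + 3·5 + (-5)·(-3) + (-4)·(-6) = -6 + 15 + 15 + 24 = 48

48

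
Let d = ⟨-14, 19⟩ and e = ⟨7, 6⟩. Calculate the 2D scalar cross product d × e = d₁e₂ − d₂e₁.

-217

(-14)·6 - 19·7 = -84 - 133 = -217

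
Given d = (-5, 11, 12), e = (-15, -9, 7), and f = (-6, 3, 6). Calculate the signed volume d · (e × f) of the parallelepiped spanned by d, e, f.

e × f:
i: (-9)·6 - 7·3 = -54 - 21 = -75
j: 7·(-6) - (-15)·6 = -42 - (-90) = 48
k: (-15)·3 - (-9)·(-6) = -45 - 54 = -99
e × f = (-75, 48, -99)
d · (e × f) = (-5)·(-75) + 11·48 + 12·(-99) = 375 + 528 - 1188 = -285

-285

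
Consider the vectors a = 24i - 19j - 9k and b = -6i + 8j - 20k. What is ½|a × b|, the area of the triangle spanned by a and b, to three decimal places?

351.974

i: (-19)·(-20) - (-9)·8 = 380 - (-72) = 452
j: (-9)·(-6) - 24·(-20) = 54 - (-480) = 534
k: 24·8 - (-19)·(-6) = 192 - 114 = 78
a × b = (452, 534, 78)
|a × b| = √(452² + 534² + 78²) = √495544 ≈ 703.9489
area = ½ · 703.9489 ≈ 351.974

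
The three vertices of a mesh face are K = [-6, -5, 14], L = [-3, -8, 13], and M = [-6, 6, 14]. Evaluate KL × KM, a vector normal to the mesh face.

(11, 0, 33)

KL = (3, -3, -1)
KM = (0, 11, 0)
i: (-3)·0 - (-1)·11 = 0 - (-11) = 11
j: (-1)·0 - 3·0 = 0 - 0 = 0
k: 3·11 - (-3)·0 = 33 - 0 = 33
KL × KM = (11, 0, 33)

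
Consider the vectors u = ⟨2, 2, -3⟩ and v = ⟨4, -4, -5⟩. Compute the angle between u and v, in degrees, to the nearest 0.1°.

61.2

u · v = 2·4 + 2·(-4) + (-3)·(-5) = 8 - 8 + 15 = 15
|u|² = 4 + 4 + 9 = 17,  |u| = √17 ≈ 4.123106
|v|² = 16 + 16 + 25 = 57,  |v| = √57 ≈ 7.549834
cos θ = 15 / (4.123106 · 7.549834) ≈ 0.48187
θ = arccos(0.48187) ≈ 61.2°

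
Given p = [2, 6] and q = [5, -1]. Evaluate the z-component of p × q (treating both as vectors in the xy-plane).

2·(-1) - 6·5 = -2 - 30 = -32

-32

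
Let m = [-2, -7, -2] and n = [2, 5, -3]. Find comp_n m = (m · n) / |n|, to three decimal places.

-5.353

m · n = (-2)·2 + (-7)·5 + (-2)·(-3) = -4 - 35 + 6 = -33
|n| = √(4 + 25 + 9) = √38 ≈ 6.1644
comp_n m = -33 / √38 ≈ -5.353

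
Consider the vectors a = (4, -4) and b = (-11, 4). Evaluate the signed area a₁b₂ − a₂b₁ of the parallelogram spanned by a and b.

-28

4·4 - (-4)·(-11) = 16 - 44 = -28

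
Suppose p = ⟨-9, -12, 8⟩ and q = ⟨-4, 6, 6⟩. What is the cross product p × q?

i: (-12)·6 - 8·6 = -72 - 48 = -120
j: 8·(-4) - (-9)·6 = -32 - (-54) = 22
k: (-9)·6 - (-12)·(-4) = -54 - 48 = -102
p × q = (-120, 22, -102)

(-120, 22, -102)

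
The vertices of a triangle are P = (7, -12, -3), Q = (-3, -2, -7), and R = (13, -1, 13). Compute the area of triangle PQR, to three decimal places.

149.174

PQ = (-10, 10, -4),  PR = (6, 11, 16)
i: 10·16 - (-4)·11 = 160 - (-44) = 204
j: (-4)·6 - (-10)·16 = -24 - (-160) = 136
k: (-10)·11 - 10·6 = -110 - 60 = -170
PQ × PR = (204, 136, -170)
|PQ × PR| = √89012 ≈ 298.3488
area = ½ · 298.3488 ≈ 149.174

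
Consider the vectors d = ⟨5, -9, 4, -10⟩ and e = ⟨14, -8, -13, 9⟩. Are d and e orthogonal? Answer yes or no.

d · e = 5·14 + (-9)·(-8) + 4·(-13) + (-10)·9 = 70 + 72 - 52 - 90 = 0
Zero, so the vectors are orthogonal.

yes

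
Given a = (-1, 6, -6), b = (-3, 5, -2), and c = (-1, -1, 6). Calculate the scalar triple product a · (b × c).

b × c:
i: 5·6 - (-2)·(-1) = 30 - 2 = 28
j: (-2)·(-1) - (-3)·6 = 2 - (-18) = 20
k: (-3)·(-1) - 5·(-1) = 3 - (-5) = 8
b × c = (28, 20, 8)
a · (b × c) = (-1)·28 + 6·20 + (-6)·8 = -28 + 120 - 48 = 44

44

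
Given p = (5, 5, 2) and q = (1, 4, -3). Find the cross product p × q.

i: 5·(-3) - 2·4 = -15 - 8 = -23
j: 2·1 - 5·(-3) = 2 - (-15) = 17
k: 5·4 - 5·1 = 20 - 5 = 15
p × q = (-23, 17, 15)

(-23, 17, 15)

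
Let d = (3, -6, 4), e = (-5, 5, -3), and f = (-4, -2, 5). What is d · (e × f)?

e × f:
i: 5·5 - (-3)·(-2) = 25 - 6 = 19
j: (-3)·(-4) - (-5)·5 = 12 - (-25) = 37
k: (-5)·(-2) - 5·(-4) = 10 - (-20) = 30
e × f = (19, 37, 30)
d · (e × f) = 3·19 + (-6)·37 + 4·30 = 57 - 222 + 120 = -45

-45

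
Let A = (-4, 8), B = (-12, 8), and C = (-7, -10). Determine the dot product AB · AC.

24

AB = B − A = (-8, 0)
AC = C − A = (-3, -18)
AB · AC = (-8)·(-3) + 0·(-18) = 24 + 0 = 24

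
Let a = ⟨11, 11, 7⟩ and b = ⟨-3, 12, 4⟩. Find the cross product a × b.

(-40, -65, 165)

i: 11·4 - 7·12 = 44 - 84 = -40
j: 7·(-3) - 11·4 = -21 - 44 = -65
k: 11·12 - 11·(-3) = 132 - (-33) = 165
a × b = (-40, -65, 165)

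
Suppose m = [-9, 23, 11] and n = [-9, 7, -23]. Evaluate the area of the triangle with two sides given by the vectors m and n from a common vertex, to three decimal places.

i: 23·(-23) - 11·7 = -529 - 77 = -606
j: 11·(-9) - (-9)·(-23) = -99 - 207 = -306
k: (-9)·7 - 23·(-9) = -63 - (-207) = 144
m × n = (-606, -306, 144)
|m × n| = √((-606)² + (-306)² + 144²) = √481608 ≈ 693.9798
area = ½ · 693.9798 ≈ 346.990

346.990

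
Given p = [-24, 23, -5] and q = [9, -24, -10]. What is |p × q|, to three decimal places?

i: 23·(-10) - (-5)·(-24) = -230 - 120 = -350
j: (-5)·9 - (-24)·(-10) = -45 - 240 = -285
k: (-24)·(-24) - 23·9 = 576 - 207 = 369
p × q = (-350, -285, 369)
|p × q| = √((-350)² + (-285)² + 369²) = √339886 ≈ 582.9974

582.997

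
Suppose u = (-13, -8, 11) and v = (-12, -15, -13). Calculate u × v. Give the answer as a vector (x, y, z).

(269, -301, 99)

i: (-8)·(-13) - 11·(-15) = 104 - (-165) = 269
j: 11·(-12) - (-13)·(-13) = -132 - 169 = -301
k: (-13)·(-15) - (-8)·(-12) = 195 - 96 = 99
u × v = (269, -301, 99)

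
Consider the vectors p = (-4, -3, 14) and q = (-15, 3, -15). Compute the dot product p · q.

-159

p · q = (-4)·(-15) + (-3)·3 + 14·(-15) = 60 - 9 - 210 = -159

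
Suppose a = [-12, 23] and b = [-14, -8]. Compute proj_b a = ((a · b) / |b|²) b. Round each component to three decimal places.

(0.862, 0.492)

a · b = (-12)·(-14) + 23·(-8) = 168 - 184 = -16
|b|² = 196 + 64 = 260
proj_b a = (-16/260) · (-14, -8) ≈ (0.862, 0.492)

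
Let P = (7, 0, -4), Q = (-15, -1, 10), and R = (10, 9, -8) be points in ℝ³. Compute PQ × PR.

(-122, -46, -195)

PQ = (-22, -1, 14)
PR = (3, 9, -4)
i: (-1)·(-4) - 14·9 = 4 - 126 = -122
j: 14·3 - (-22)·(-4) = 42 - 88 = -46
k: (-22)·9 - (-1)·3 = -198 - (-3) = -195
PQ × PR = (-122, -46, -195)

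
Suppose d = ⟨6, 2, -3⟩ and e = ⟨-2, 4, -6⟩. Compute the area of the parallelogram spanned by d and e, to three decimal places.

50.478

i: 2·(-6) - (-3)·4 = -12 - (-12) = 0
j: (-3)·(-2) - 6·(-6) = 6 - (-36) = 42
k: 6·4 - 2·(-2) = 24 - (-4) = 28
d × e = (0, 42, 28)
|d × e| = √(0² + 42² + 28²) = √2548 ≈ 50.4777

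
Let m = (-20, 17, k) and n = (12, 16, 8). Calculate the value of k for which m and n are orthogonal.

m · n = (-20)·12 + 17·16 + k·8 = 32 + 8k
Set equal to 0: 8k = -32, so k = -4.

-4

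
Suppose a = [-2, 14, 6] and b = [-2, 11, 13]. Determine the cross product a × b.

i: 14·13 - 6·11 = 182 - 66 = 116
j: 6·(-2) - (-2)·13 = -12 - (-26) = 14
k: (-2)·11 - 14·(-2) = -22 - (-28) = 6
a × b = (116, 14, 6)

(116, 14, 6)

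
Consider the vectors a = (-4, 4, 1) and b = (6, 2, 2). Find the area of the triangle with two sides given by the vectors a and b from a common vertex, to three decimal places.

i: 4·2 - 1·2 = 8 - 2 = 6
j: 1·6 - (-4)·2 = 6 - (-8) = 14
k: (-4)·2 - 4·6 = -8 - 24 = -32
a × b = (6, 14, -32)
|a × b| = √(6² + 14² + (-32)²) = √1256 ≈ 35.4401
area = ½ · 35.4401 ≈ 17.720

17.720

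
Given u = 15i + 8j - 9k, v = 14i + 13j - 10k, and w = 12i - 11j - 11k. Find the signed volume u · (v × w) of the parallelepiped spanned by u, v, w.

-733

v × w:
i: 13·(-11) - (-10)·(-11) = -143 - 110 = -253
j: (-10)·12 - 14·(-11) = -120 - (-154) = 34
k: 14·(-11) - 13·12 = -154 - 156 = -310
v × w = (-253, 34, -310)
u · (v × w) = 15·(-253) + 8·34 + (-9)·(-310) = -3795 + 272 + 2790 = -733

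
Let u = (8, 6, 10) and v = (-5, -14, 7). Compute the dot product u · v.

-54

u · v = 8·(-5) + 6·(-14) + 10·7 = -40 - 84 + 70 = -54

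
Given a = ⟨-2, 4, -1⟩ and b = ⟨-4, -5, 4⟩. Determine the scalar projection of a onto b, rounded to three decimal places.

-2.119

a · b = (-2)·(-4) + 4·(-5) + (-1)·4 = 8 - 20 - 4 = -16
|b| = √(16 + 25 + 16) = √57 ≈ 7.5498
comp_b a = -16 / √57 ≈ -2.119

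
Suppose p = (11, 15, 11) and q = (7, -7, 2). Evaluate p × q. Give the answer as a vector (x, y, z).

i: 15·2 - 11·(-7) = 30 - (-77) = 107
j: 11·7 - 11·2 = 77 - 22 = 55
k: 11·(-7) - 15·7 = -77 - 105 = -182
p × q = (107, 55, -182)

(107, 55, -182)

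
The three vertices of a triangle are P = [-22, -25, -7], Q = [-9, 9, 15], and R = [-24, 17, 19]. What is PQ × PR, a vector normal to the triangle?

PQ = (13, 34, 22)
PR = (-2, 42, 26)
i: 34·26 - 22·42 = 884 - 924 = -40
j: 22·(-2) - 13·26 = -44 - 338 = -382
k: 13·42 - 34·(-2) = 546 - (-68) = 614
PQ × PR = (-40, -382, 614)

(-40, -382, 614)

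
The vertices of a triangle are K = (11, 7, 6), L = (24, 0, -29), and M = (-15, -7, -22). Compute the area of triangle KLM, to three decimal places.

678.603

KL = (13, -7, -35),  KM = (-26, -14, -28)
i: (-7)·(-28) - (-35)·(-14) = 196 - 490 = -294
j: (-35)·(-26) - 13·(-28) = 910 - (-364) = 1274
k: 13·(-14) - (-7)·(-26) = -182 - 182 = -364
KL × KM = (-294, 1274, -364)
|KL × KM| = √1842008 ≈ 1357.2060
area = ½ · 1357.2060 ≈ 678.603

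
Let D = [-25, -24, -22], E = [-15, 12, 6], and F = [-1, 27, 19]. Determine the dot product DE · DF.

3224

DE = E − D = (10, 36, 28)
DF = F − D = (24, 51, 41)
DE · DF = 10·24 + 36·51 + 28·41 = 240 + 1836 + 1148 = 3224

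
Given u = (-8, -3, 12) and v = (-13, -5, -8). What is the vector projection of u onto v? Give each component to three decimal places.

(-1.159, -0.446, -0.713)

u · v = (-8)·(-13) + (-3)·(-5) + 12·(-8) = 104 + 15 - 96 = 23
|v|² = 169 + 25 + 64 = 258
proj_v u = (23/258) · (-13, -5, -8) ≈ (-1.159, -0.446, -0.713)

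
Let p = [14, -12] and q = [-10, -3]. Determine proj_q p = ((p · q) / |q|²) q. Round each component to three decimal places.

(9.541, 2.862)

p · q = 14·(-10) + (-12)·(-3) = -140 + 36 = -104
|q|² = 100 + 9 = 109
proj_q p = (-104/109) · (-10, -3) ≈ (9.541, 2.862)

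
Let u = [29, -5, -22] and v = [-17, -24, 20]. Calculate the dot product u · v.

u · v = 29·(-17) + (-5)·(-24) + (-22)·20 = -493 + 120 - 440 = -813

-813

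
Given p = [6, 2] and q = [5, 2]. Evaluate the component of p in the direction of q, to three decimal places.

p · q = 6·5 + 2·2 = 30 + 4 = 34
|q| = √(25 + 4) = √29 ≈ 5.3852
comp_q p = 34 / √29 ≈ 6.314

6.314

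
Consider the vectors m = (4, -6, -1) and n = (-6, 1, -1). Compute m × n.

i: (-6)·(-1) - (-1)·1 = 6 - (-1) = 7
j: (-1)·(-6) - 4·(-1) = 6 - (-4) = 10
k: 4·1 - (-6)·(-6) = 4 - 36 = -32
m × n = (7, 10, -32)

(7, 10, -32)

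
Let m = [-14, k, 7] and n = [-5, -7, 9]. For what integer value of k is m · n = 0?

m · n = (-14)·(-5) + k·(-7) + 7·9 = 133 - 7k
Set equal to 0: -7k = -133, so k = 19.

19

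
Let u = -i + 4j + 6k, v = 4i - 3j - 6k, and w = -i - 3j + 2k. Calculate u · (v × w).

-74

v × w:
i: (-3)·2 - (-6)·(-3) = -6 - 18 = -24
j: (-6)·(-1) - 4·2 = 6 - 8 = -2
k: 4·(-3) - (-3)·(-1) = -12 - 3 = -15
v × w = (-24, -2, -15)
u · (v × w) = (-1)·(-24) + 4·(-2) + 6·(-15) = 24 - 8 - 90 = -74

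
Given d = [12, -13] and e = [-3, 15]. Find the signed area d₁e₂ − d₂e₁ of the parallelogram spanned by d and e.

141

12·15 - (-13)·(-3) = 180 - 39 = 141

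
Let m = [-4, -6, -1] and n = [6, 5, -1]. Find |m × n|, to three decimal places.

21.840

i: (-6)·(-1) - (-1)·5 = 6 - (-5) = 11
j: (-1)·6 - (-4)·(-1) = -6 - 4 = -10
k: (-4)·5 - (-6)·6 = -20 - (-36) = 16
m × n = (11, -10, 16)
|m × n| = √(11² + (-10)² + 16²) = √477 ≈ 21.8403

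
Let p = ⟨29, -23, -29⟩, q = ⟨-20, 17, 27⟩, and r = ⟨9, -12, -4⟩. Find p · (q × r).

q × r:
i: 17·(-4) - 27·(-12) = -68 - (-324) = 256
j: 27·9 - (-20)·(-4) = 243 - 80 = 163
k: (-20)·(-12) - 17·9 = 240 - 153 = 87
q × r = (256, 163, 87)
p · (q × r) = 29·256 + (-23)·163 + (-29)·87 = 7424 - 3749 - 2523 = 1152

1152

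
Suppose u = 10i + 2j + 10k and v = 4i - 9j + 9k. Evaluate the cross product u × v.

(108, -50, -98)

i: 2·9 - 10·(-9) = 18 - (-90) = 108
j: 10·4 - 10·9 = 40 - 90 = -50
k: 10·(-9) - 2·4 = -90 - 8 = -98
u × v = (108, -50, -98)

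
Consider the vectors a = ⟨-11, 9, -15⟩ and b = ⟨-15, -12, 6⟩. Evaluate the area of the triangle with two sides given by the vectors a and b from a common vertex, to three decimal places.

i: 9·6 - (-15)·(-12) = 54 - 180 = -126
j: (-15)·(-15) - (-11)·6 = 225 - (-66) = 291
k: (-11)·(-12) - 9·(-15) = 132 - (-135) = 267
a × b = (-126, 291, 267)
|a × b| = √((-126)² + 291² + 267²) = √171846 ≈ 414.5431
area = ½ · 414.5431 ≈ 207.272

207.272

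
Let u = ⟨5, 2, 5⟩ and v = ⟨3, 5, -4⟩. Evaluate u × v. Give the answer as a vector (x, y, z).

i: 2·(-4) - 5·5 = -8 - 25 = -33
j: 5·3 - 5·(-4) = 15 - (-20) = 35
k: 5·5 - 2·3 = 25 - 6 = 19
u × v = (-33, 35, 19)

(-33, 35, 19)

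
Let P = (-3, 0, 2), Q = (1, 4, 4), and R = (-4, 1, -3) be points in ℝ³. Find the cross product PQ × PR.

(-22, 18, 8)

PQ = (4, 4, 2)
PR = (-1, 1, -5)
i: 4·(-5) - 2·1 = -20 - 2 = -22
j: 2·(-1) - 4·(-5) = -2 - (-20) = 18
k: 4·1 - 4·(-1) = 4 - (-4) = 8
PQ × PR = (-22, 18, 8)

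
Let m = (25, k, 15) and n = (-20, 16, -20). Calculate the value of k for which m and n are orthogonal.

m · n = 25·(-20) + k·16 + 15·(-20) = -800 + 16k
Set equal to 0: 16k = 800, so k = 50.

50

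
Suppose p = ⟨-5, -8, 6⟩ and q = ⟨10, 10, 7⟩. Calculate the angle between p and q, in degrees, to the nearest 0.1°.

p · q = (-5)·10 + (-8)·10 + 6·7 = -50 - 80 + 42 = -88
|p|² = 25 + 64 + 36 = 125,  |p| = √125 ≈ 11.180340
|q|² = 100 + 100 + 49 = 249,  |q| = √249 ≈ 15.779734
cos θ = -88 / (11.180340 · 15.779734) ≈ -0.49880
θ = arccos(-0.49880) ≈ 119.9°

119.9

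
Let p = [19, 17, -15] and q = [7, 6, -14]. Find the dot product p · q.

p · q = 19·7 + 17·6 + (-15)·(-14) = 133 + 102 + 210 = 445

445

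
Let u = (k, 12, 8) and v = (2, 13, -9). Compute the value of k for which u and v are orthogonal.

-42

u · v = k·2 + 12·13 + 8·(-9) = 84 + 2k
Set equal to 0: 2k = -84, so k = -42.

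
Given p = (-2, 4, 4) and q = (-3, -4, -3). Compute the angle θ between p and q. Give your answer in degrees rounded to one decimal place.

p · q = (-2)·(-3) + 4·(-4) + 4·(-3) = 6 - 16 - 12 = -22
|p|² = 4 + 16 + 16 = 36,  |p| = √36 ≈ 6.000000
|q|² = 9 + 16 + 9 = 34,  |q| = √34 ≈ 5.830952
cos θ = -22 / (6.000000 · 5.830952) ≈ -0.62883
θ = arccos(-0.62883) ≈ 129.0°

129.0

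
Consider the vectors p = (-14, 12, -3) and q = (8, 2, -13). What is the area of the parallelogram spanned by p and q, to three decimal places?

283.394

i: 12·(-13) - (-3)·2 = -156 - (-6) = -150
j: (-3)·8 - (-14)·(-13) = -24 - 182 = -206
k: (-14)·2 - 12·8 = -28 - 96 = -124
p × q = (-150, -206, -124)
|p × q| = √((-150)² + (-206)² + (-124)²) = √80312 ≈ 283.3937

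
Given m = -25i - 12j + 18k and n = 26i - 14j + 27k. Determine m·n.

m · n = (-25)·26 + (-12)·(-14) + 18·27 = -650 + 168 + 486 = 4

4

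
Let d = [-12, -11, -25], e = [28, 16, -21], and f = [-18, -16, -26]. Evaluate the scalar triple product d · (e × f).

e × f:
i: 16·(-26) - (-21)·(-16) = -416 - 336 = -752
j: (-21)·(-18) - 28·(-26) = 378 - (-728) = 1106
k: 28·(-16) - 16·(-18) = -448 - (-288) = -160
e × f = (-752, 1106, -160)
d · (e × f) = (-12)·(-752) + (-11)·1106 + (-25)·(-160) = 9024 - 12166 + 4000 = 858

858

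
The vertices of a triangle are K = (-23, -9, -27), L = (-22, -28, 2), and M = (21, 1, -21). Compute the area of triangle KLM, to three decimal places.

789.277

KL = (1, -19, 29),  KM = (44, 10, 6)
i: (-19)·6 - 29·10 = -114 - 290 = -404
j: 29·44 - 1·6 = 1276 - 6 = 1270
k: 1·10 - (-19)·44 = 10 - (-836) = 846
KL × KM = (-404, 1270, 846)
|KL × KM| = √2491832 ≈ 1578.5538
area = ½ · 1578.5538 ≈ 789.277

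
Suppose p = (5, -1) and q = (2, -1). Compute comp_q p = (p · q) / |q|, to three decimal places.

p · q = 5·2 + (-1)·(-1) = 10 + 1 = 11
|q| = √(4 + 1) = √5 ≈ 2.2361
comp_q p = 11 / √5 ≈ 4.919

4.919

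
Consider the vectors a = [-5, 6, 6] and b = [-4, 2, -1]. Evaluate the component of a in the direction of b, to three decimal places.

a · b = (-5)·(-4) + 6·2 + 6·(-1) = 20 + 12 - 6 = 26
|b| = √(16 + 4 + 1) = √21 ≈ 4.5826
comp_b a = 26 / √21 ≈ 5.674

5.674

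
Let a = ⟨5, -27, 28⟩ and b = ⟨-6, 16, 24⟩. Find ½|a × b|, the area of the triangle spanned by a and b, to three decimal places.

568.085

i: (-27)·24 - 28·16 = -648 - 448 = -1096
j: 28·(-6) - 5·24 = -168 - 120 = -288
k: 5·16 - (-27)·(-6) = 80 - 162 = -82
a × b = (-1096, -288, -82)
|a × b| = √((-1096)² + (-288)² + (-82)²) = √1290884 ≈ 1136.1708
area = ½ · 1136.1708 ≈ 568.085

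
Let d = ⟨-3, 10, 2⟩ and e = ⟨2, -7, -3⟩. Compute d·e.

-82

d · e = (-3)·2 + 10·(-7) + 2·(-3) = -6 - 70 - 6 = -82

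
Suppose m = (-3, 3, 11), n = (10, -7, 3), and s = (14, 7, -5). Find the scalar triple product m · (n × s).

2082

n × s:
i: (-7)·(-5) - 3·7 = 35 - 21 = 14
j: 3·14 - 10·(-5) = 42 - (-50) = 92
k: 10·7 - (-7)·14 = 70 - (-98) = 168
n × s = (14, 92, 168)
m · (n × s) = (-3)·14 + 3·92 + 11·168 = -42 + 276 + 1848 = 2082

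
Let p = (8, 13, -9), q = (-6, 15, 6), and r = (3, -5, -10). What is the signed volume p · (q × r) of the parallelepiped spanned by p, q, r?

-1371

q × r:
i: 15·(-10) - 6·(-5) = -150 - (-30) = -120
j: 6·3 - (-6)·(-10) = 18 - 60 = -42
k: (-6)·(-5) - 15·3 = 30 - 45 = -15
q × r = (-120, -42, -15)
p · (q × r) = 8·(-120) + 13·(-42) + (-9)·(-15) = -960 - 546 + 135 = -1371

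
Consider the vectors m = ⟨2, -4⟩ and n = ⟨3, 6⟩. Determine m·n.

m · n = 2·3 + (-4)·6 = 6 - 24 = -18

-18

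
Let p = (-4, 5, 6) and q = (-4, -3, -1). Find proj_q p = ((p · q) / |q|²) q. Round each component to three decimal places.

(0.769, 0.577, 0.192)

p · q = (-4)·(-4) + 5·(-3) + 6·(-1) = 16 - 15 - 6 = -5
|q|² = 16 + 9 + 1 = 26
proj_q p = (-5/26) · (-4, -3, -1) ≈ (0.769, 0.577, 0.192)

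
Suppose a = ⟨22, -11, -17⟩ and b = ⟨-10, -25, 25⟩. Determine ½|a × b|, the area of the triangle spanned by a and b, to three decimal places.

i: (-11)·25 - (-17)·(-25) = -275 - 425 = -700
j: (-17)·(-10) - 22·25 = 170 - 550 = -380
k: 22·(-25) - (-11)·(-10) = -550 - 110 = -660
a × b = (-700, -380, -660)
|a × b| = √((-700)² + (-380)² + (-660)²) = √1070000 ≈ 1034.4080
area = ½ · 1034.4080 ≈ 517.204

517.204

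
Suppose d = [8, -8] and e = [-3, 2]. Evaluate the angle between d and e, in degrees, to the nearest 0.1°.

d · e = 8·(-3) + (-8)·2 = -24 - 16 = -40
|d|² = 64 + 64 = 128,  |d| = √128 ≈ 11.313708
|e|² = 9 + 4 = 13,  |e| = √13 ≈ 3.605551
cos θ = -40 / (11.313708 · 3.605551) ≈ -0.98058
θ = arccos(-0.98058) ≈ 168.7°

168.7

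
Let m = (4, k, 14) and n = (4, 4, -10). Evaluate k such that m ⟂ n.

m · n = 4·4 + k·4 + 14·(-10) = -124 + 4k
Set equal to 0: 4k = 124, so k = 31.

31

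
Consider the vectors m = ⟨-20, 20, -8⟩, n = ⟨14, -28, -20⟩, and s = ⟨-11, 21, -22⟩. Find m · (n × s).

-10048

n × s:
i: (-28)·(-22) - (-20)·21 = 616 - (-420) = 1036
j: (-20)·(-11) - 14·(-22) = 220 - (-308) = 528
k: 14·21 - (-28)·(-11) = 294 - 308 = -14
n × s = (1036, 528, -14)
m · (n × s) = (-20)·1036 + 20·528 + (-8)·(-14) = -20720 + 10560 + 112 = -10048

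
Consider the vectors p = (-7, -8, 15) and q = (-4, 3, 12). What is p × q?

i: (-8)·12 - 15·3 = -96 - 45 = -141
j: 15·(-4) - (-7)·12 = -60 - (-84) = 24
k: (-7)·3 - (-8)·(-4) = -21 - 32 = -53
p × q = (-141, 24, -53)

(-141, 24, -53)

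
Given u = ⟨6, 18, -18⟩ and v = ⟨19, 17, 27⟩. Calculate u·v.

u · v = 6·19 + 18·17 + (-18)·27 = 114 + 306 - 486 = -66

-66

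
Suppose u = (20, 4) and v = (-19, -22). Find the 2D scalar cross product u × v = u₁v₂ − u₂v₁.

-364

20·(-22) - 4·(-19) = -440 - (-76) = -364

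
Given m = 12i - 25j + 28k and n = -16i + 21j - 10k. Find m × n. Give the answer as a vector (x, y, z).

(-338, -328, -148)

i: (-25)·(-10) - 28·21 = 250 - 588 = -338
j: 28·(-16) - 12·(-10) = -448 - (-120) = -328
k: 12·21 - (-25)·(-16) = 252 - 400 = -148
m × n = (-338, -328, -148)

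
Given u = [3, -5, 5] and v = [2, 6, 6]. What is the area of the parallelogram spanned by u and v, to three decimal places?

66.693

i: (-5)·6 - 5·6 = -30 - 30 = -60
j: 5·2 - 3·6 = 10 - 18 = -8
k: 3·6 - (-5)·2 = 18 - (-10) = 28
u × v = (-60, -8, 28)
|u × v| = √((-60)² + (-8)² + 28²) = √4448 ≈ 66.6933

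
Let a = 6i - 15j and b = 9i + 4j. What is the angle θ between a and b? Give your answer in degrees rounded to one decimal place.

a · b = 6·9 + (-15)·4 = 54 - 60 = -6
|a|² = 36 + 225 = 261,  |a| = √261 ≈ 16.155494
|b|² = 81 + 16 = 97,  |b| = √97 ≈ 9.848858
cos θ = -6 / (16.155494 · 9.848858) ≈ -0.03771
θ = arccos(-0.03771) ≈ 92.2°

92.2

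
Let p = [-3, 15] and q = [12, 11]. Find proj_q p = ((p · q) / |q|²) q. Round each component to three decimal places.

(5.842, 5.355)

p · q = (-3)·12 + 15·11 = -36 + 165 = 129
|q|² = 144 + 121 = 265
proj_q p = (129/265) · (12, 11) ≈ (5.842, 5.355)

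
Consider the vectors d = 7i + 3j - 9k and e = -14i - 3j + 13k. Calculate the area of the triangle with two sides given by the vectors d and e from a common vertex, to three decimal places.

i: 3·13 - (-9)·(-3) = 39 - 27 = 12
j: (-9)·(-14) - 7·13 = 126 - 91 = 35
k: 7·(-3) - 3·(-14) = -21 - (-42) = 21
d × e = (12, 35, 21)
|d × e| = √(12² + 35² + 21²) = √1810 ≈ 42.5441
area = ½ · 42.5441 ≈ 21.272

21.272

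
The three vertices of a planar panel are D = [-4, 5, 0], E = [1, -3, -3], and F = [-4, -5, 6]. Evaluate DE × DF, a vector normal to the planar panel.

(-78, -30, -50)

DE = (5, -8, -3)
DF = (0, -10, 6)
i: (-8)·6 - (-3)·(-10) = -48 - 30 = -78
j: (-3)·0 - 5·6 = 0 - 30 = -30
k: 5·(-10) - (-8)·0 = -50 - 0 = -50
DE × DF = (-78, -30, -50)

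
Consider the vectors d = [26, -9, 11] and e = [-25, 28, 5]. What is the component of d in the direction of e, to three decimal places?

-22.367

d · e = 26·(-25) + (-9)·28 + 11·5 = -650 - 252 + 55 = -847
|e| = √(625 + 784 + 25) = √1434 ≈ 37.8682
comp_e d = -847 / √1434 ≈ -22.367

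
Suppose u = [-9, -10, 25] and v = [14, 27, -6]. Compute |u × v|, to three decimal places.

i: (-10)·(-6) - 25·27 = 60 - 675 = -615
j: 25·14 - (-9)·(-6) = 350 - 54 = 296
k: (-9)·27 - (-10)·14 = -243 - (-140) = -103
u × v = (-615, 296, -103)
|u × v| = √((-615)² + 296² + (-103)²) = √476450 ≈ 690.2536

690.254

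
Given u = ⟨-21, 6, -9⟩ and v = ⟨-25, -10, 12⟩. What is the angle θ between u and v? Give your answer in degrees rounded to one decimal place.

59.2

u · v = (-21)·(-25) + 6·(-10) + (-9)·12 = 525 - 60 - 108 = 357
|u|² = 441 + 36 + 81 = 558,  |u| = √558 ≈ 23.622024
|v|² = 625 + 100 + 144 = 869,  |v| = √869 ≈ 29.478806
cos θ = 357 / (23.622024 · 29.478806) ≈ 0.51267
θ = arccos(0.51267) ≈ 59.2°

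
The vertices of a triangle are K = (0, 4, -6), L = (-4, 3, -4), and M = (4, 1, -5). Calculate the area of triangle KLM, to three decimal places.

10.308

KL = (-4, -1, 2),  KM = (4, -3, 1)
i: (-1)·1 - 2·(-3) = -1 - (-6) = 5
j: 2·4 - (-4)·1 = 8 - (-4) = 12
k: (-4)·(-3) - (-1)·4 = 12 - (-4) = 16
KL × KM = (5, 12, 16)
|KL × KM| = √425 ≈ 20.6155
area = ½ · 20.6155 ≈ 10.308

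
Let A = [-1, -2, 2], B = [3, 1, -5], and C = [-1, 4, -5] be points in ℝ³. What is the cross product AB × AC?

AB = (4, 3, -7)
AC = (0, 6, -7)
i: 3·(-7) - (-7)·6 = -21 - (-42) = 21
j: (-7)·0 - 4·(-7) = 0 - (-28) = 28
k: 4·6 - 3·0 = 24 - 0 = 24
AB × AC = (21, 28, 24)

(21, 28, 24)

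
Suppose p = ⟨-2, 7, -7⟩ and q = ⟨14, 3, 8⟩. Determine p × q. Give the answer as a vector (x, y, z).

i: 7·8 - (-7)·3 = 56 - (-21) = 77
j: (-7)·14 - (-2)·8 = -98 - (-16) = -82
k: (-2)·3 - 7·14 = -6 - 98 = -104
p × q = (77, -82, -104)

(77, -82, -104)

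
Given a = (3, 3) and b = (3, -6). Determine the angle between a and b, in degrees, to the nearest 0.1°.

a · b = 3·3 + 3·(-6) = 9 - 18 = -9
|a|² = 9 + 9 = 18,  |a| = √18 ≈ 4.242641
|b|² = 9 + 36 = 45,  |b| = √45 ≈ 6.708204
cos θ = -9 / (4.242641 · 6.708204) ≈ -0.31623
θ = arccos(-0.31623) ≈ 108.4°

108.4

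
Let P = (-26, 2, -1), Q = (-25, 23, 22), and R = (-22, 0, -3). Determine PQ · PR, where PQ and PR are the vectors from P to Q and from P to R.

PQ = Q − P = (1, 21, 23)
PR = R − P = (4, -2, -2)
PQ · PR = 1·4 + 21·(-2) + 23·(-2) = 4 - 42 - 46 = -84

-84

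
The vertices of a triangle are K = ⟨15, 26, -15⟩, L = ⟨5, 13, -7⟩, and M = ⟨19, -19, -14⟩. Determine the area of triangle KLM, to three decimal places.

305.850

KL = (-10, -13, 8),  KM = (4, -45, 1)
i: (-13)·1 - 8·(-45) = -13 - (-360) = 347
j: 8·4 - (-10)·1 = 32 - (-10) = 42
k: (-10)·(-45) - (-13)·4 = 450 - (-52) = 502
KL × KM = (347, 42, 502)
|KL × KM| = √374177 ≈ 611.7001
area = ½ · 611.7001 ≈ 305.850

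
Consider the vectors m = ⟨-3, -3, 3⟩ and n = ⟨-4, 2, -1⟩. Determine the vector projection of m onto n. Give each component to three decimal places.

(-0.571, 0.286, -0.143)

m · n = (-3)·(-4) + (-3)·2 + 3·(-1) = 12 - 6 - 3 = 3
|n|² = 16 + 4 + 1 = 21
proj_n m = (3/21) · (-4, 2, -1) ≈ (-0.571, 0.286, -0.143)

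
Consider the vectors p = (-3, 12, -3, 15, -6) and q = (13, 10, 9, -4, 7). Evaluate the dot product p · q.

p · q = (-3)·13 + 12·10 + (-3)·9 + 15·(-4) + (-6)·7 = -39 + 120 - 27 - 60 - 42 = -48

-48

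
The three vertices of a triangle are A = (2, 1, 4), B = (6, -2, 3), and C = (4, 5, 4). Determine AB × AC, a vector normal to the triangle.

AB = (4, -3, -1)
AC = (2, 4, 0)
i: (-3)·0 - (-1)·4 = 0 - (-4) = 4
j: (-1)·2 - 4·0 = -2 - 0 = -2
k: 4·4 - (-3)·2 = 16 - (-6) = 22
AB × AC = (4, -2, 22)

(4, -2, 22)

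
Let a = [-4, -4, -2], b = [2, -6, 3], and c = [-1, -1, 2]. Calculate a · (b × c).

80

b × c:
i: (-6)·2 - 3·(-1) = -12 - (-3) = -9
j: 3·(-1) - 2·2 = -3 - 4 = -7
k: 2·(-1) - (-6)·(-1) = -2 - 6 = -8
b × c = (-9, -7, -8)
a · (b × c) = (-4)·(-9) + (-4)·(-7) + (-2)·(-8) = 36 + 28 + 16 = 80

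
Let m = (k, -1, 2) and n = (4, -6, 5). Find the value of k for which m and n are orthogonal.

m · n = k·4 + (-1)·(-6) + 2·5 = 16 + 4k
Set equal to 0: 4k = -16, so k = -4.

-4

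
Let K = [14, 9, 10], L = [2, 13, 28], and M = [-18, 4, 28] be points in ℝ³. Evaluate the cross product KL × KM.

KL = (-12, 4, 18)
KM = (-32, -5, 18)
i: 4·18 - 18·(-5) = 72 - (-90) = 162
j: 18·(-32) - (-12)·18 = -576 - (-216) = -360
k: (-12)·(-5) - 4·(-32) = 60 - (-128) = 188
KL × KM = (162, -360, 188)

(162, -360, 188)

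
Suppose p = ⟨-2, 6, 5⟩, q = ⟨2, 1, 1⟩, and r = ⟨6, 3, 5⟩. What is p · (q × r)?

q × r:
i: 1·5 - 1·3 = 5 - 3 = 2
j: 1·6 - 2·5 = 6 - 10 = -4
k: 2·3 - 1·6 = 6 - 6 = 0
q × r = (2, -4, 0)
p · (q × r) = (-2)·2 + 6·(-4) + 5·0 = -4 - 24 + 0 = -28

-28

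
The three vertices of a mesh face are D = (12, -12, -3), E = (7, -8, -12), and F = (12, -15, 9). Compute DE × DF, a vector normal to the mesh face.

DE = (-5, 4, -9)
DF = (0, -3, 12)
i: 4·12 - (-9)·(-3) = 48 - 27 = 21
j: (-9)·0 - (-5)·12 = 0 - (-60) = 60
k: (-5)·(-3) - 4·0 = 15 - 0 = 15
DE × DF = (21, 60, 15)

(21, 60, 15)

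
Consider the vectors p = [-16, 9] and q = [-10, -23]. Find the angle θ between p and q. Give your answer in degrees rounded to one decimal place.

p · q = (-16)·(-10) + 9·(-23) = 160 - 207 = -47
|p|² = 256 + 81 = 337,  |p| = √337 ≈ 18.357560
|q|² = 100 + 529 = 629,  |q| = √629 ≈ 25.079872
cos θ = -47 / (18.357560 · 25.079872) ≈ -0.10208
θ = arccos(-0.10208) ≈ 95.9°

95.9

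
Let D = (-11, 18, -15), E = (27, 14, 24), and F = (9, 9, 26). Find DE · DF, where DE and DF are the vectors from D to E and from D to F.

2395

DE = E − D = (38, -4, 39)
DF = F − D = (20, -9, 41)
DE · DF = 38·20 + (-4)·(-9) + 39·41 = 760 + 36 + 1599 = 2395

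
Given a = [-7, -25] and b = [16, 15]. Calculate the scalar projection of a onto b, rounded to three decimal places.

-22.205

a · b = (-7)·16 + (-25)·15 = -112 - 375 = -487
|b| = √(256 + 225) = √481 ≈ 21.9317
comp_b a = -487 / √481 ≈ -22.205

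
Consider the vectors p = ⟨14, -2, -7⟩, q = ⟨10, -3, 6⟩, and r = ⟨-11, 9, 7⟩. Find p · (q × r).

q × r:
i: (-3)·7 - 6·9 = -21 - 54 = -75
j: 6·(-11) - 10·7 = -66 - 70 = -136
k: 10·9 - (-3)·(-11) = 90 - 33 = 57
q × r = (-75, -136, 57)
p · (q × r) = 14·(-75) + (-2)·(-136) + (-7)·57 = -1050 + 272 - 399 = -1177

-1177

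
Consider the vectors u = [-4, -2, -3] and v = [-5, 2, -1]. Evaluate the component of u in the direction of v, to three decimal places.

u · v = (-4)·(-5) + (-2)·2 + (-3)·(-1) = 20 - 4 + 3 = 19
|v| = √(25 + 4 + 1) = √30 ≈ 5.4772
comp_v u = 19 / √30 ≈ 3.469

3.469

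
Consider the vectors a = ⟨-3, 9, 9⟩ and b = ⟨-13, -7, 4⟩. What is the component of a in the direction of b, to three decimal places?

a · b = (-3)·(-13) + 9·(-7) + 9·4 = 39 - 63 + 36 = 12
|b| = √(169 + 49 + 16) = √234 ≈ 15.2971
comp_b a = 12 / √234 ≈ 0.784

0.784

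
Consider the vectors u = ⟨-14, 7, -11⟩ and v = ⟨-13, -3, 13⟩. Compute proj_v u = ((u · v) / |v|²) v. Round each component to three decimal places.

(-0.674, -0.156, 0.674)

u · v = (-14)·(-13) + 7·(-3) + (-11)·13 = 182 - 21 - 143 = 18
|v|² = 169 + 9 + 169 = 347
proj_v u = (18/347) · (-13, -3, 13) ≈ (-0.674, -0.156, 0.674)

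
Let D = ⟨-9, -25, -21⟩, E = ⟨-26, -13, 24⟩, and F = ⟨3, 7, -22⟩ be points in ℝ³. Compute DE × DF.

DE = (-17, 12, 45)
DF = (12, 32, -1)
i: 12·(-1) - 45·32 = -12 - 1440 = -1452
j: 45·12 - (-17)·(-1) = 540 - 17 = 523
k: (-17)·32 - 12·12 = -544 - 144 = -688
DE × DF = (-1452, 523, -688)

(-1452, 523, -688)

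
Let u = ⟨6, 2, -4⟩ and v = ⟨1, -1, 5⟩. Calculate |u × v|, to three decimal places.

i: 2·5 - (-4)·(-1) = 10 - 4 = 6
j: (-4)·1 - 6·5 = -4 - 30 = -34
k: 6·(-1) - 2·1 = -6 - 2 = -8
u × v = (6, -34, -8)
|u × v| = √(6² + (-34)² + (-8)²) = √1256 ≈ 35.4401

35.440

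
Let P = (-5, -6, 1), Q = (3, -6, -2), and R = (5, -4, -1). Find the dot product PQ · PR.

86

PQ = Q − P = (8, 0, -3)
PR = R − P = (10, 2, -2)
PQ · PR = 8·10 + 0·2 + (-3)·(-2) = 80 + 0 + 6 = 86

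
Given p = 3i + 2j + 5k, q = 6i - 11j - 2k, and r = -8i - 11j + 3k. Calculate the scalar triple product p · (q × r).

-939

q × r:
i: (-11)·3 - (-2)·(-11) = -33 - 22 = -55
j: (-2)·(-8) - 6·3 = 16 - 18 = -2
k: 6·(-11) - (-11)·(-8) = -66 - 88 = -154
q × r = (-55, -2, -154)
p · (q × r) = 3·(-55) + 2·(-2) + 5·(-154) = -165 - 4 - 770 = -939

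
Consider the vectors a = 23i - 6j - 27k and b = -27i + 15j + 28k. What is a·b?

a · b = 23·(-27) + (-6)·15 + (-27)·28 = -621 - 90 - 756 = -1467

-1467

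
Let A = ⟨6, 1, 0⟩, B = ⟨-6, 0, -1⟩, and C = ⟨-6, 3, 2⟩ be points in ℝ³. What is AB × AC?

(0, 36, -36)

AB = (-12, -1, -1)
AC = (-12, 2, 2)
i: (-1)·2 - (-1)·2 = -2 - (-2) = 0
j: (-1)·(-12) - (-12)·2 = 12 - (-24) = 36
k: (-12)·2 - (-1)·(-12) = -24 - 12 = -36
AB × AC = (0, 36, -36)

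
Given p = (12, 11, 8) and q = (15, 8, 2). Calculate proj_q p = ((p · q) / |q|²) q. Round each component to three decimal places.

(14.539, 7.754, 1.939)

p · q = 12·15 + 11·8 + 8·2 = 180 + 88 + 16 = 284
|q|² = 225 + 64 + 4 = 293
proj_q p = (284/293) · (15, 8, 2) ≈ (14.539, 7.754, 1.939)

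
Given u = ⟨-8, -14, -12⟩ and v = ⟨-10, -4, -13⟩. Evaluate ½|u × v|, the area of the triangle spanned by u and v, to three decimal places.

i: (-14)·(-13) - (-12)·(-4) = 182 - 48 = 134
j: (-12)·(-10) - (-8)·(-13) = 120 - 104 = 16
k: (-8)·(-4) - (-14)·(-10) = 32 - 140 = -108
u × v = (134, 16, -108)
|u × v| = √(134² + 16² + (-108)²) = √29876 ≈ 172.8468
area = ½ · 172.8468 ≈ 86.423

86.423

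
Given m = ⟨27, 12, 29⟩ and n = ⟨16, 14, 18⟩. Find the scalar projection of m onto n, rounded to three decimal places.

40.277

m · n = 27·16 + 12·14 + 29·18 = 432 + 168 + 522 = 1122
|n| = √(256 + 196 + 324) = √776 ≈ 27.8568
comp_n m = 1122 / √776 ≈ 40.277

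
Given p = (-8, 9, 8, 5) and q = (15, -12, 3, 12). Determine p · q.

-144

p · q = (-8)·15 + 9·(-12) + 8·3 + 5·12 = -120 - 108 + 24 + 60 = -144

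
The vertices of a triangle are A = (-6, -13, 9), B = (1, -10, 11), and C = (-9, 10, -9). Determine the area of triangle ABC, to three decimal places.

115.434

AB = (7, 3, 2),  AC = (-3, 23, -18)
i: 3·(-18) - 2·23 = -54 - 46 = -100
j: 2·(-3) - 7·(-18) = -6 - (-126) = 120
k: 7·23 - 3·(-3) = 161 - (-9) = 170
AB × AC = (-100, 120, 170)
|AB × AC| = √53300 ≈ 230.8679
area = ½ · 230.8679 ≈ 115.434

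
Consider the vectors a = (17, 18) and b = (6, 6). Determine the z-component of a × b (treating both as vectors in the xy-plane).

17·6 - 18·6 = 102 - 108 = -6

-6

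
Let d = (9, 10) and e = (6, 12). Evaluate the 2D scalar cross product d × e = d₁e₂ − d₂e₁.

48

9·12 - 10·6 = 108 - 60 = 48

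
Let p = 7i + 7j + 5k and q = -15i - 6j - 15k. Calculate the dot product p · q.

-222

p · q = 7·(-15) + 7·(-6) + 5·(-15) = -105 - 42 - 75 = -222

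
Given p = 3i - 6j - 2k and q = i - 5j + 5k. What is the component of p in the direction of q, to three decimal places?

3.221

p · q = 3·1 + (-6)·(-5) + (-2)·5 = 3 + 30 - 10 = 23
|q| = √(1 + 25 + 25) = √51 ≈ 7.1414
comp_q p = 23 / √51 ≈ 3.221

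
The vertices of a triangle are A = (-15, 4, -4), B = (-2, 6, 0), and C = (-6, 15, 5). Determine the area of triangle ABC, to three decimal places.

75.601

AB = (13, 2, 4),  AC = (9, 11, 9)
i: 2·9 - 4·11 = 18 - 44 = -26
j: 4·9 - 13·9 = 36 - 117 = -81
k: 13·11 - 2·9 = 143 - 18 = 125
AB × AC = (-26, -81, 125)
|AB × AC| = √22862 ≈ 151.2019
area = ½ · 151.2019 ≈ 75.601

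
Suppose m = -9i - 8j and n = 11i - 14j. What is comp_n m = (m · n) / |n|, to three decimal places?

m · n = (-9)·11 + (-8)·(-14) = -99 + 112 = 13
|n| = √(121 + 196) = √317 ≈ 17.8045
comp_n m = 13 / √317 ≈ 0.730

0.730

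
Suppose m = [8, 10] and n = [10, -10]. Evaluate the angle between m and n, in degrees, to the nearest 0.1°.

m · n = 8·10 + 10·(-10) = 80 - 100 = -20
|m|² = 64 + 100 = 164,  |m| = √164 ≈ 12.806248
|n|² = 100 + 100 = 200,  |n| = √200 ≈ 14.142136
cos θ = -20 / (12.806248 · 14.142136) ≈ -0.11043
θ = arccos(-0.11043) ≈ 96.3°

96.3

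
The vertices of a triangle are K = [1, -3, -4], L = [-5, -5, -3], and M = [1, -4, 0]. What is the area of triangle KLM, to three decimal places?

12.855

KL = (-6, -2, 1),  KM = (0, -1, 4)
i: (-2)·4 - 1·(-1) = -8 - (-1) = -7
j: 1·0 - (-6)·4 = 0 - (-24) = 24
k: (-6)·(-1) - (-2)·0 = 6 - 0 = 6
KL × KM = (-7, 24, 6)
|KL × KM| = √661 ≈ 25.7099
area = ½ · 25.7099 ≈ 12.855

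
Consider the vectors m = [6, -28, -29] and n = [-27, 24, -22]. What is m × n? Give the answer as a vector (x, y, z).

i: (-28)·(-22) - (-29)·24 = 616 - (-696) = 1312
j: (-29)·(-27) - 6·(-22) = 783 - (-132) = 915
k: 6·24 - (-28)·(-27) = 144 - 756 = -612
m × n = (1312, 915, -612)

(1312, 915, -612)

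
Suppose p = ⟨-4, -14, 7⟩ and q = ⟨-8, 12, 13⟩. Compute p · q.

p · q = (-4)·(-8) + (-14)·12 + 7·13 = 32 - 168 + 91 = -45

-45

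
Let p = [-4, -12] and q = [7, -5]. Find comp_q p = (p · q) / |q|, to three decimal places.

3.720

p · q = (-4)·7 + (-12)·(-5) = -28 + 60 = 32
|q| = √(49 + 25) = √74 ≈ 8.6023
comp_q p = 32 / √74 ≈ 3.720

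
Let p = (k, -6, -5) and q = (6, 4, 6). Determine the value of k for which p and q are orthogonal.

9

p · q = k·6 + (-6)·4 + (-5)·6 = -54 + 6k
Set equal to 0: 6k = 54, so k = 9.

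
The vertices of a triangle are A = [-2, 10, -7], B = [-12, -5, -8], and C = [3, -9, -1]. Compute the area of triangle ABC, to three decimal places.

145.886

AB = (-10, -15, -1),  AC = (5, -19, 6)
i: (-15)·6 - (-1)·(-19) = -90 - 19 = -109
j: (-1)·5 - (-10)·6 = -5 - (-60) = 55
k: (-10)·(-19) - (-15)·5 = 190 - (-75) = 265
AB × AC = (-109, 55, 265)
|AB × AC| = √85131 ≈ 291.7722
area = ½ · 291.7722 ≈ 145.886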